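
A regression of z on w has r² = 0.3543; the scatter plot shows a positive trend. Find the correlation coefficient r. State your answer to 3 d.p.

0.595

|r| = √0.3543 = 0.595
The association is positive, so r = 0.595.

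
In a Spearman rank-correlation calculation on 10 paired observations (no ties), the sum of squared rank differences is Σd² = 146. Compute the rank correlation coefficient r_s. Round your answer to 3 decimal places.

0.115

ρ = 1 − 6Σd² / [n(n²−1)] = 1 − 6×146 / (10×99)
  = 1 − 876/990 = 1 − 0.8848 ≈ 0.115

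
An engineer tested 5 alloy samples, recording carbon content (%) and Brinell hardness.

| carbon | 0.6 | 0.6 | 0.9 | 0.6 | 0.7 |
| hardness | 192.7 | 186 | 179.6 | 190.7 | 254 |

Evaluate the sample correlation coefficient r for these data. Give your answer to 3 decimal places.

-0.061

n = 5, Σx = 3.4, Σy = 1003, Σx² = 2.38, Σy² = 204867.94, Σxy = 681.08
nΣxy − ΣxΣy = 3405.4 − 3410.2 = -4.8
nΣx² − (Σx)² = 11.9 − 11.56 = 0.34; nΣy² − (Σy)² = 1024339.7 − 1006009 = 18330.7
r = -4.8 / √(0.34 × 18330.7) = -4.8 / 78.9458 ≈ -0.061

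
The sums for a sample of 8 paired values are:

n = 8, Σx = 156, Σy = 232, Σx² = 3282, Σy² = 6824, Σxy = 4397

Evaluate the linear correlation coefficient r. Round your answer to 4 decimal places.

r = (nΣxy − ΣxΣy) / √[(nΣx² − (Σx)²)(nΣy² − (Σy)²)]
Numerator: 8×4397 − 156×232 = -1016
Denominator: √[(26256 − 24336)(54592 − 53824)] = √[1920 × 768] = 1214.3146
r = -1016 / 1214.3146 ≈ -0.8367

-0.8367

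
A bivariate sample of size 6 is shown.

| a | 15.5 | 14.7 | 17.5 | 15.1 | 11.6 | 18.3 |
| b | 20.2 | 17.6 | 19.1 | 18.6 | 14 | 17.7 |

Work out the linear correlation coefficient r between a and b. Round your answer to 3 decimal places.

0.678

n = 6, Σa = 92.7, Σb = 107.2, Σa² = 1460.05, Σb² = 1937.86, Σab = 1673.24
nΣab − ΣaΣb = 10039.44 − 9937.44 = 102
nΣa² − (Σa)² = 8760.3 − 8593.29 = 167.01; nΣb² − (Σb)² = 11627.16 − 11491.84 = 135.32
r = 102 / √(167.01 × 135.32) = 102 / 150.3323 ≈ 0.678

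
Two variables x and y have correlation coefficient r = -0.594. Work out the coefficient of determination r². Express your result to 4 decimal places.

r² = (-0.594)² = 0.3528

0.3528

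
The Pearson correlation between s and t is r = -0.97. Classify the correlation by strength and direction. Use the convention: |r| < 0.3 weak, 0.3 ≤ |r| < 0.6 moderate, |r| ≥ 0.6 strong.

r = -0.97 < 0 so the relationship is negative.
|r| = 0.97, which falls in the strong range.

strong negative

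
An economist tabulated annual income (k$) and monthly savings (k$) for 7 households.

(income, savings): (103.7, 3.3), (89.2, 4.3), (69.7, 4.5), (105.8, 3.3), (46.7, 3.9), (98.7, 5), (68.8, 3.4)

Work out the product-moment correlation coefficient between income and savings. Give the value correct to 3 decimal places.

-0.083

n = 7, Σx = 582.6, Σy = 27.7, Σx² = 51418.08, Σy² = 112.29, Σxy = 2298.11
nΣxy − ΣxΣy = 16086.77 − 16138.02 = -51.25
nΣx² − (Σx)² = 359926.56 − 339422.76 = 20503.8; nΣy² − (Σy)² = 786.03 − 767.29 = 18.74
r = -51.25 / √(20503.8 × 18.74) = -51.25 / 619.8719 ≈ -0.083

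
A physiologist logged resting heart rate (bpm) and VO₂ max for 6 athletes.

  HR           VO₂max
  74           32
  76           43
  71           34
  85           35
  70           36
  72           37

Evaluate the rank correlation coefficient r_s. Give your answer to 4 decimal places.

0.0857

Rank HR: 4, 5, 2, 6, 1, 3
Rank VO₂max: 1, 6, 2, 3, 4, 5
d = rank(HR) − rank(VO₂max): 3, -1, 0, 3, -3, -2; Σd² = 32
ρ = 1 − 6Σd² / [n(n²−1)] = 1 − 6×32 / (6×35) = 1 − 192/210 ≈ 0.0857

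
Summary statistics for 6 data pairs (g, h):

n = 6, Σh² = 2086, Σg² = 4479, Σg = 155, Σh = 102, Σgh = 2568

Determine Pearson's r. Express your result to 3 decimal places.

-0.164

r = (nΣgh − ΣgΣh) / √[(nΣg² − (Σg)²)(nΣh² − (Σh)²)]
Numerator: 6×2568 − 155×102 = -402
Denominator: √[(26874 − 24025)(12516 − 10404)] = √[2849 × 2112] = 2452.9753
r = -402 / 2452.9753 ≈ -0.164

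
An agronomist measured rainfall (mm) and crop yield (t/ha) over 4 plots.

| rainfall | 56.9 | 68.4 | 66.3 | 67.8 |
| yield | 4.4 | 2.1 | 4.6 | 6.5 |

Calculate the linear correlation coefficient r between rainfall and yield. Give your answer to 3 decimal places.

-0.058

n = 4, Σx = 259.4, Σy = 17.6, Σx² = 16908.7, Σy² = 87.18, Σxy = 1139.68
nΣxy − ΣxΣy = 4558.72 − 4565.44 = -6.72
nΣx² − (Σx)² = 67634.8 − 67288.36 = 346.44; nΣy² − (Σy)² = 348.72 − 309.76 = 38.96
r = -6.72 / √(346.44 × 38.96) = -6.72 / 116.1779 ≈ -0.058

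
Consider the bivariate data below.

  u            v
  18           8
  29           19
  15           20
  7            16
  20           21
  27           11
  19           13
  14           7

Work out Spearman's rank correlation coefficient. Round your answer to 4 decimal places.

0.2619

Rank u: 4, 8, 3, 1, 6, 7, 5, 2
Rank v: 2, 6, 7, 5, 8, 3, 4, 1
d = rank(u) − rank(v): 2, 2, -4, -4, -2, 4, 1, 1; Σd² = 62
ρ = 1 − 6Σd² / [n(n²−1)] = 1 − 6×62 / (8×63) = 1 − 372/504 ≈ 0.2619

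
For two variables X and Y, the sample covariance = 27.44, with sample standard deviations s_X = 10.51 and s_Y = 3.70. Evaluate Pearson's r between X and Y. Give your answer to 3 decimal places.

r = Cov(X,Y) / (s_X · s_Y) = 27.44 / (10.51 × 3.70)
  = 27.44 / 38.8870 ≈ 0.706

0.706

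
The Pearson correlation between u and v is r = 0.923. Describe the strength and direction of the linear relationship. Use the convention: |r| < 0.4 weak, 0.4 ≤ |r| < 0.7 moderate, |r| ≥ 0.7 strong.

strong positive

r = 0.923 > 0 so the relationship is positive.
|r| = 0.923, which falls in the strong range.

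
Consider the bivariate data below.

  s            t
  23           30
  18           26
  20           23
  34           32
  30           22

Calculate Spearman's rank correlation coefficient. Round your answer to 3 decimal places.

0.300

Rank s: 3, 1, 2, 5, 4
Rank t: 4, 3, 2, 5, 1
d = rank(s) − rank(t): -1, -2, 0, 0, 3; Σd² = 14
ρ = 1 − 6Σd² / [n(n²−1)] = 1 − 6×14 / (5×24) = 1 − 84/120 ≈ 0.300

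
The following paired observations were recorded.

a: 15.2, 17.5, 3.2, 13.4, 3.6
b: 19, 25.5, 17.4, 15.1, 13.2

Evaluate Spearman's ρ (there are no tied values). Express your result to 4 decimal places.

Rank a: 4, 5, 1, 3, 2
Rank b: 4, 5, 3, 2, 1
d = rank(a) − rank(b): 0, 0, -2, 1, 1; Σd² = 6
ρ = 1 − 6Σd² / [n(n²−1)] = 1 − 6×6 / (5×24) = 1 − 36/120 ≈ 0.7000

0.7000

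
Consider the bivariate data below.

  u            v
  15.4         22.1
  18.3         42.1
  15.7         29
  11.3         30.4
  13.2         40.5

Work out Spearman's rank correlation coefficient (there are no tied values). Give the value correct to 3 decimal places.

Rank u: 3, 5, 4, 1, 2
Rank v: 1, 5, 2, 3, 4
d = rank(u) − rank(v): 2, 0, 2, -2, -2; Σd² = 16
ρ = 1 − 6Σd² / [n(n²−1)] = 1 − 6×16 / (5×24) = 1 − 96/120 ≈ 0.200

0.200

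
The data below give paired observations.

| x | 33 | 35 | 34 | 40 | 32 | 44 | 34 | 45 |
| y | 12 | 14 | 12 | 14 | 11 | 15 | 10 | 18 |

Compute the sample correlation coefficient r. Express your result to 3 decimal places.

n = 8, Σx = 297, Σy = 106, Σx² = 11211, Σy² = 1450, Σxy = 4016
nΣxy − ΣxΣy = 32128 − 31482 = 646
nΣx² − (Σx)² = 89688 − 88209 = 1479; nΣy² − (Σy)² = 11600 − 11236 = 364
r = 646 / √(1479 × 364) = 646 / 733.7275 ≈ 0.880

0.880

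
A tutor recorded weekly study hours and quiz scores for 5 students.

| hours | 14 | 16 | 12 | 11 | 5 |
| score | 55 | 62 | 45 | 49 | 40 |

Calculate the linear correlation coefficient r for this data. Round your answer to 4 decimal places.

n = 5, Σx = 58, Σy = 251, Σx² = 742, Σy² = 12895, Σxy = 3041
nΣxy − ΣxΣy = 15205 − 14558 = 647
nΣx² − (Σx)² = 3710 − 3364 = 346; nΣy² − (Σy)² = 64475 − 63001 = 1474
r = 647 / √(346 × 1474) = 647 / 714.1456 ≈ 0.9060

0.9060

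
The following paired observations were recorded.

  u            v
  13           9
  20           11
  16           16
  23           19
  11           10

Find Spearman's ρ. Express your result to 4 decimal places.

Rank u: 2, 4, 3, 5, 1
Rank v: 1, 3, 4, 5, 2
d = rank(u) − rank(v): 1, 1, -1, 0, -1; Σd² = 4
ρ = 1 − 6Σd² / [n(n²−1)] = 1 − 6×4 / (5×24) = 1 − 24/120 ≈ 0.8000

0.8000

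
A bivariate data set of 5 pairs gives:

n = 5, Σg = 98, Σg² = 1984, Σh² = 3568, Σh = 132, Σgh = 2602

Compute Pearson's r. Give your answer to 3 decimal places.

r = (nΣgh − ΣgΣh) / √[(nΣg² − (Σg)²)(nΣh² − (Σh)²)]
Numerator: 5×2602 − 98×132 = 74
Denominator: √[(9920 − 9604)(17840 − 17424)] = √[316 × 416] = 362.5686
r = 74 / 362.5686 ≈ 0.204

0.204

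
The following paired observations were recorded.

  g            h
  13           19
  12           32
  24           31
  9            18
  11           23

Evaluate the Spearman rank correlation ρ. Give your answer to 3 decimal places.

Rank g: 4, 3, 5, 1, 2
Rank h: 2, 5, 4, 1, 3
d = rank(g) − rank(h): 2, -2, 1, 0, -1; Σd² = 10
ρ = 1 − 6Σd² / [n(n²−1)] = 1 − 6×10 / (5×24) = 1 − 60/120 ≈ 0.500

0.500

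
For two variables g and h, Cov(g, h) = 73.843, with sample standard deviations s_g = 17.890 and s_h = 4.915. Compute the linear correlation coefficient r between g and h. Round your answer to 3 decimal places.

r = Cov(g,h) / (s_g · s_h) = 73.843 / (17.890 × 4.915)
  = 73.843 / 87.9293 ≈ 0.840

0.840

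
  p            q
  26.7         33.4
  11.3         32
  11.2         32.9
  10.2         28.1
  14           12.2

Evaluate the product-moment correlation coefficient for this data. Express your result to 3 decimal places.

n = 5, Σp = 73.4, Σq = 138.6, Σp² = 1266.06, Σq² = 4160.42, Σpq = 2079.28
nΣpq − ΣpΣq = 10396.4 − 10173.24 = 223.16
nΣp² − (Σp)² = 6330.3 − 5387.56 = 942.74; nΣq² − (Σq)² = 20802.1 − 19209.96 = 1592.14
r = 223.16 / √(942.74 × 1592.14) = 223.16 / 1225.1425 ≈ 0.182

0.182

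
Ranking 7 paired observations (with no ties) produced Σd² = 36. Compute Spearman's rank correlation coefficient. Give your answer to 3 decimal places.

ρ = 1 − 6Σd² / [n(n²−1)] = 1 − 6×36 / (7×48)
  = 1 − 216/336 = 1 − 0.6429 ≈ 0.357

0.357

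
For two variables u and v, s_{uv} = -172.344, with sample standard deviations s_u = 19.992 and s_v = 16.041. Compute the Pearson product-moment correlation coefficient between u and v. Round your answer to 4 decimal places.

r = Cov(u,v) / (s_u · s_v) = -172.344 / (19.992 × 16.041)
  = -172.344 / 320.6917 ≈ -0.5374

-0.5374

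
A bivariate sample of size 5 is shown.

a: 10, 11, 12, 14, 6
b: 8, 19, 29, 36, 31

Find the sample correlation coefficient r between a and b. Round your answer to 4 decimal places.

0.1754

n = 5, Σa = 53, Σb = 123, Σa² = 597, Σb² = 3523, Σab = 1327
nΣab − ΣaΣb = 6635 − 6519 = 116
nΣa² − (Σa)² = 2985 − 2809 = 176; nΣb² − (Σb)² = 17615 − 15129 = 2486
r = 116 / √(176 × 2486) = 116 / 661.4650 ≈ 0.1754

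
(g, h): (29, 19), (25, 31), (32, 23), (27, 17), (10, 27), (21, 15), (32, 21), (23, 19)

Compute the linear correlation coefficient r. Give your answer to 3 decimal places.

-0.237

n = 8, Σg = 199, Σh = 172, Σg² = 5313, Σh² = 3896, Σgh = 4215
nΣgh − ΣgΣh = 33720 − 34228 = -508
nΣg² − (Σg)² = 42504 − 39601 = 2903; nΣh² − (Σh)² = 31168 − 29584 = 1584
r = -508 / √(2903 × 1584) = -508 / 2144.3768 ≈ -0.237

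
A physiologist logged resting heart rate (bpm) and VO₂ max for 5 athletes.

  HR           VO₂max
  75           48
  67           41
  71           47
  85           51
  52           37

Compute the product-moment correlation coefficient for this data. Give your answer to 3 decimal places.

n = 5, Σx = 350, Σy = 224, Σx² = 25084, Σy² = 10164, Σxy = 15943
nΣxy − ΣxΣy = 79715 − 78400 = 1315
nΣx² − (Σx)² = 125420 − 122500 = 2920; nΣy² − (Σy)² = 50820 − 50176 = 644
r = 1315 / √(2920 × 644) = 1315 / 1371.3059 ≈ 0.959

0.959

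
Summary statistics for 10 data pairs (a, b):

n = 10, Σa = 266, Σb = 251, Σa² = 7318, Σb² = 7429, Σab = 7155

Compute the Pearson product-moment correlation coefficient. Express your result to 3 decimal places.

0.915

r = (nΣab − ΣaΣb) / √[(nΣa² − (Σa)²)(nΣb² − (Σb)²)]
Numerator: 10×7155 − 266×251 = 4784
Denominator: √[(73180 − 70756)(74290 − 63001)] = √[2424 × 11289] = 5231.1123
r = 4784 / 5231.1123 ≈ 0.915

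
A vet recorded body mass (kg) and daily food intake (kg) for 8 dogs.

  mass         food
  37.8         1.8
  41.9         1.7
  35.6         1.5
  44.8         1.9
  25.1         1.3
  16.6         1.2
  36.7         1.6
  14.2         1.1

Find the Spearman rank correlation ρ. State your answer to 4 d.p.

Rank mass: 6, 7, 4, 8, 3, 2, 5, 1
Rank food: 7, 6, 4, 8, 3, 2, 5, 1
d = rank(mass) − rank(food): -1, 1, 0, 0, 0, 0, 0, 0; Σd² = 2
ρ = 1 − 6Σd² / [n(n²−1)] = 1 − 6×2 / (8×63) = 1 − 12/504 ≈ 0.9762

0.9762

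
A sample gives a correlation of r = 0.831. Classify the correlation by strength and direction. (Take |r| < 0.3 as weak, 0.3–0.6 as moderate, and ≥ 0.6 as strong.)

r = 0.831 > 0 so the relationship is positive.
|r| = 0.831, which falls in the strong range.

strong positive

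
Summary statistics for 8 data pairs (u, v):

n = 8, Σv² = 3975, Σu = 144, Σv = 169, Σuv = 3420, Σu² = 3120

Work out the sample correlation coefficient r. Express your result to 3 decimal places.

r = (nΣuv − ΣuΣv) / √[(nΣu² − (Σu)²)(nΣv² − (Σv)²)]
Numerator: 8×3420 − 144×169 = 3024
Denominator: √[(24960 − 20736)(31800 − 28561)] = √[4224 × 3239] = 3698.8560
r = 3024 / 3698.8560 ≈ 0.818

0.818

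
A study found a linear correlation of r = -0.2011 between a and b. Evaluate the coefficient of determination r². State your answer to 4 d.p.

0.0404

r² = (-0.2011)² = 0.0404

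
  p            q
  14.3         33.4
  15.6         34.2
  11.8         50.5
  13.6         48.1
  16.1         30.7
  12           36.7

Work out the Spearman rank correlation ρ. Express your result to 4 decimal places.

-0.8857

Rank p: 4, 5, 1, 3, 6, 2
Rank q: 2, 3, 6, 5, 1, 4
d = rank(p) − rank(q): 2, 2, -5, -2, 5, -2; Σd² = 66
ρ = 1 − 6Σd² / [n(n²−1)] = 1 − 6×66 / (6×35) = 1 − 396/210 ≈ -0.8857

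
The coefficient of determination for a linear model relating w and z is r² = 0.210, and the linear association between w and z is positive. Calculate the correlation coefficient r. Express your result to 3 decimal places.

0.458

|r| = √0.210 = 0.458
The association is positive, so r = 0.458.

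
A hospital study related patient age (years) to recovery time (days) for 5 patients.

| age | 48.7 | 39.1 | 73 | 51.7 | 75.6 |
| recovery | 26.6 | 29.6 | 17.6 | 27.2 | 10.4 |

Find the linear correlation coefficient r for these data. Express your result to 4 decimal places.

n = 5, Σx = 288.1, Σy = 111.4, Σx² = 17617.75, Σy² = 2741.48, Σxy = 5930.06
nΣxy − ΣxΣy = 29650.3 − 32094.34 = -2444.04
nΣx² − (Σx)² = 88088.75 − 83001.61 = 5087.14; nΣy² − (Σy)² = 13707.4 − 12409.96 = 1297.44
r = -2444.04 / √(5087.14 × 1297.44) = -2444.04 / 2569.0969 ≈ -0.9513

-0.9513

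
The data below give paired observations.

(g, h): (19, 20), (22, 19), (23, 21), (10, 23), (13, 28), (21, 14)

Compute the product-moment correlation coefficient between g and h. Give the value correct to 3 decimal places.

-0.662

n = 6, Σg = 108, Σh = 125, Σg² = 2084, Σh² = 2711, Σgh = 2169
nΣgh − ΣgΣh = 13014 − 13500 = -486
nΣg² − (Σg)² = 12504 − 11664 = 840; nΣh² − (Σh)² = 16266 − 15625 = 641
r = -486 / √(840 × 641) = -486 / 733.7847 ≈ -0.662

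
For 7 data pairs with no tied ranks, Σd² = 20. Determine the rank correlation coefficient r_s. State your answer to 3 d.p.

0.643

ρ = 1 − 6Σd² / [n(n²−1)] = 1 − 6×20 / (7×48)
  = 1 − 120/336 = 1 − 0.3571 ≈ 0.643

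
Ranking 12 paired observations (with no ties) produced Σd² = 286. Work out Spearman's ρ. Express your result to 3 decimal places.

ρ = 1 − 6Σd² / [n(n²−1)] = 1 − 6×286 / (12×143)
  = 1 − 1716/1716 = 1 − 1.0000 ≈ 0.000

0.000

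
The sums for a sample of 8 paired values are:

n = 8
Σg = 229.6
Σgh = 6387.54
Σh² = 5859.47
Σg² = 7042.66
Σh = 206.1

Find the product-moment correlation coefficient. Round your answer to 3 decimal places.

r = (nΣgh − ΣgΣh) / √[(nΣg² − (Σg)²)(nΣh² − (Σh)²)]
Numerator: 8×6387.54 − 229.6×206.1 = 3779.76
Denominator: √[(56341.28 − 52716.16)(46875.76 − 42477.21)] = √[3625.12 × 4398.55] = 3993.1531
r = 3779.76 / 3993.1531 ≈ 0.947

0.947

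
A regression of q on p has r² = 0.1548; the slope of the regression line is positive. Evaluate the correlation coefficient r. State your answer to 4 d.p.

|r| = √0.1548 = 0.3934
The association is positive, so r = 0.3934.

0.3934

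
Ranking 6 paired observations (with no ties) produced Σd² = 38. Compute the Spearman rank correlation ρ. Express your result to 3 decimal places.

-0.086

ρ = 1 − 6Σd² / [n(n²−1)] = 1 − 6×38 / (6×35)
  = 1 − 228/210 = 1 − 1.0857 ≈ -0.086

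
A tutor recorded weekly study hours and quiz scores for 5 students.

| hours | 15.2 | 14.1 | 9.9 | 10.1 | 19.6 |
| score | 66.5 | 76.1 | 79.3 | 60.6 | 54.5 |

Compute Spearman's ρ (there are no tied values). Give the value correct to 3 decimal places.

-0.700

Rank hours: 4, 3, 1, 2, 5
Rank score: 3, 4, 5, 2, 1
d = rank(hours) − rank(score): 1, -1, -4, 0, 4; Σd² = 34
ρ = 1 − 6Σd² / [n(n²−1)] = 1 − 6×34 / (5×24) = 1 − 204/120 ≈ -0.700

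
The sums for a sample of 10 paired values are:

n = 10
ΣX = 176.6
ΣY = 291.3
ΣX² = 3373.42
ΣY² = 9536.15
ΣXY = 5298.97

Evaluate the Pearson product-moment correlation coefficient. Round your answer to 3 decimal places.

r = (nΣXY − ΣXΣY) / √[(nΣX² − (ΣX)²)(nΣY² − (ΣY)²)]
Numerator: 10×5298.97 − 176.6×291.3 = 1546.12
Denominator: √[(33734.2 − 31187.56)(95361.5 − 84855.69)] = √[2546.64 × 10505.81] = 5172.4768
r = 1546.12 / 5172.4768 ≈ 0.299

0.299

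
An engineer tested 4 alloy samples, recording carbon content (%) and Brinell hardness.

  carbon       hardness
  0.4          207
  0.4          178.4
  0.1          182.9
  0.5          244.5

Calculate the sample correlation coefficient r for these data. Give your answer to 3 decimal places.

n = 4, Σx = 1.4, Σy = 812.8, Σx² = 0.58, Σy² = 167908.22, Σxy = 294.7
nΣxy − ΣxΣy = 1178.8 − 1137.92 = 40.88
nΣx² − (Σx)² = 2.32 − 1.96 = 0.36; nΣy² − (Σy)² = 671632.88 − 660643.84 = 10989.04
r = 40.88 / √(0.36 × 10989.04) = 40.88 / 62.8972 ≈ 0.650

0.650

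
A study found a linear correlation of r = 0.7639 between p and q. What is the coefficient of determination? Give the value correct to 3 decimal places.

r² = (0.7639)² = 0.584

0.584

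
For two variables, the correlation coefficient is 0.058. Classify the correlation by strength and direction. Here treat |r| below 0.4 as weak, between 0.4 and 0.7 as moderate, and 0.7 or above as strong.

r = 0.058 > 0 so the relationship is positive.
|r| = 0.058, which falls in the weak range.

weak positive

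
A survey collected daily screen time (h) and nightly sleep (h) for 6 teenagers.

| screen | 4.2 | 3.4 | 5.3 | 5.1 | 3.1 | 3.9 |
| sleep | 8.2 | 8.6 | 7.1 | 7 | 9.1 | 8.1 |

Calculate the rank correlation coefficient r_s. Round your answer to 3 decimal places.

Rank screen: 4, 2, 6, 5, 1, 3
Rank sleep: 4, 5, 2, 1, 6, 3
d = rank(screen) − rank(sleep): 0, -3, 4, 4, -5, 0; Σd² = 66
ρ = 1 − 6Σd² / [n(n²−1)] = 1 − 6×66 / (6×35) = 1 − 396/210 ≈ -0.886

-0.886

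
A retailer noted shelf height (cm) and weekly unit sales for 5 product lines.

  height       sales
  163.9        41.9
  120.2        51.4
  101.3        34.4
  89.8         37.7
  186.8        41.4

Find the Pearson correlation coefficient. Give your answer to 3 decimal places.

0.254

n = 5, Σx = 662, Σy = 206.8, Σx² = 94531.22, Σy² = 8716.18, Σxy = 27649.39
nΣxy − ΣxΣy = 138246.95 − 136901.6 = 1345.35
nΣx² − (Σx)² = 472656.1 − 438244 = 34412.1; nΣy² − (Σy)² = 43580.9 − 42766.24 = 814.66
r = 1345.35 / √(34412.1 × 814.66) = 1345.35 / 5294.7296 ≈ 0.254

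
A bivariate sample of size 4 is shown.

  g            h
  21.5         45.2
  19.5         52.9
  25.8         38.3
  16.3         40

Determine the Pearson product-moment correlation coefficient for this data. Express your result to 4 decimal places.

n = 4, Σg = 83.1, Σh = 176.4, Σg² = 1773.83, Σh² = 7908.34, Σgh = 3643.49
nΣgh − ΣgΣh = 14573.96 − 14658.84 = -84.88
nΣg² − (Σg)² = 7095.32 − 6905.61 = 189.71; nΣh² − (Σh)² = 31633.36 − 31116.96 = 516.4
r = -84.88 / √(189.71 × 516.4) = -84.88 / 312.9956 ≈ -0.2712

-0.2712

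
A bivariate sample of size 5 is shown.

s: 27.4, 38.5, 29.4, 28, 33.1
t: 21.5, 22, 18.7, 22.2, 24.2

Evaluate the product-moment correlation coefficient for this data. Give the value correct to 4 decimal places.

n = 5, Σs = 156.4, Σt = 108.6, Σs² = 4976.98, Σt² = 2374.42, Σst = 3408.5
nΣst − ΣsΣt = 17042.5 − 16985.04 = 57.46
nΣs² − (Σs)² = 24884.9 − 24460.96 = 423.94; nΣt² − (Σt)² = 11872.1 − 11793.96 = 78.14
r = 57.46 / √(423.94 × 78.14) = 57.46 / 182.0073 ≈ 0.3157

0.3157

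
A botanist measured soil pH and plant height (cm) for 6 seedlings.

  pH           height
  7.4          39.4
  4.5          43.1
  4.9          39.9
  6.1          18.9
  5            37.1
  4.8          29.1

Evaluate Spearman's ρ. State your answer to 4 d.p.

Rank pH: 6, 1, 3, 5, 4, 2
Rank height: 4, 6, 5, 1, 3, 2
d = rank(pH) − rank(height): 2, -5, -2, 4, 1, 0; Σd² = 50
ρ = 1 − 6Σd² / [n(n²−1)] = 1 − 6×50 / (6×35) = 1 − 300/210 ≈ -0.4286

-0.4286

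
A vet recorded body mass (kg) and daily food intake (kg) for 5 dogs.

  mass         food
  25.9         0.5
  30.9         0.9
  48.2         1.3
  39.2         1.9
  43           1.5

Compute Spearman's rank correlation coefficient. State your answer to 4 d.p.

0.6000

Rank mass: 1, 2, 5, 3, 4
Rank food: 1, 2, 3, 5, 4
d = rank(mass) − rank(food): 0, 0, 2, -2, 0; Σd² = 8
ρ = 1 − 6Σd² / [n(n²−1)] = 1 − 6×8 / (5×24) = 1 − 48/120 ≈ 0.6000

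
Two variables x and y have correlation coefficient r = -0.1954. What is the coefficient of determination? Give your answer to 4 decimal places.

r² = (-0.1954)² = 0.0382

0.0382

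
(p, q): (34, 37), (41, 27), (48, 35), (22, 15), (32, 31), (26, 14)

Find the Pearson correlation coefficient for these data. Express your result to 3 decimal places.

n = 6, Σp = 203, Σq = 159, Σp² = 7325, Σq² = 4705, Σpq = 5731
nΣpq − ΣpΣq = 34386 − 32277 = 2109
nΣp² − (Σp)² = 43950 − 41209 = 2741; nΣq² − (Σq)² = 28230 − 25281 = 2949
r = 2109 / √(2741 × 2949) = 2109 / 2843.0985 ≈ 0.742

0.742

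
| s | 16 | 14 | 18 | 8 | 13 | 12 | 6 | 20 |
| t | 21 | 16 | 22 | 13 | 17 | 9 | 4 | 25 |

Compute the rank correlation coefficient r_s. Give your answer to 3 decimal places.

Rank s: 6, 5, 7, 2, 4, 3, 1, 8
Rank t: 6, 4, 7, 3, 5, 2, 1, 8
d = rank(s) − rank(t): 0, 1, 0, -1, -1, 1, 0, 0; Σd² = 4
ρ = 1 − 6Σd² / [n(n²−1)] = 1 − 6×4 / (8×63) = 1 − 24/504 ≈ 0.952

0.952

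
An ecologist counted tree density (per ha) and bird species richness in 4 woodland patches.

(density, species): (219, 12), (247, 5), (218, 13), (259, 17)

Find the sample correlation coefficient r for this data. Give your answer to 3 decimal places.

n = 4, Σx = 943, Σy = 47, Σx² = 223575, Σy² = 627, Σxy = 11100
nΣxy − ΣxΣy = 44400 − 44321 = 79
nΣx² − (Σx)² = 894300 − 889249 = 5051; nΣy² − (Σy)² = 2508 − 2209 = 299
r = 79 / √(5051 × 299) = 79 / 1228.9219 ≈ 0.064

0.064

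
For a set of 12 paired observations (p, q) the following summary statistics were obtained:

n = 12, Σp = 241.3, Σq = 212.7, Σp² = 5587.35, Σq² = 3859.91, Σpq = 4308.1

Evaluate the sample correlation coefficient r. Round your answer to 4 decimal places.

0.1209

r = (nΣpq − ΣpΣq) / √[(nΣp² − (Σp)²)(nΣq² − (Σq)²)]
Numerator: 12×4308.1 − 241.3×212.7 = 372.69
Denominator: √[(67048.2 − 58225.69)(46318.92 − 45241.29)] = √[8822.51 × 1077.63] = 3083.4074
r = 372.69 / 3083.4074 ≈ 0.1209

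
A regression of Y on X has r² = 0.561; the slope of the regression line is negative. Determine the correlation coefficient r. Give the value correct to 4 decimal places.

|r| = √0.561 = 0.7490
The association is negative, so r = −0.7490.

-0.7490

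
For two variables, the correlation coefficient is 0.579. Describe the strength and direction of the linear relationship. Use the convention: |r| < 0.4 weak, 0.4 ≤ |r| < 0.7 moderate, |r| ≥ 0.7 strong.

moderate positive

r = 0.579 > 0 so the relationship is positive.
|r| = 0.579, which falls in the moderate range.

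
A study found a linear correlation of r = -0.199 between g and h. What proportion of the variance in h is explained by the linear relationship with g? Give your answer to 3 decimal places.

r² = (-0.199)² = 0.040

0.040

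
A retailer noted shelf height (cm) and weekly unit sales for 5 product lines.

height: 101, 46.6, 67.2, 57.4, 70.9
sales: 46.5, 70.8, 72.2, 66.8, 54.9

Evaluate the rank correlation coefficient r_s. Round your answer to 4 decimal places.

Rank height: 5, 1, 3, 2, 4
Rank sales: 1, 4, 5, 3, 2
d = rank(height) − rank(sales): 4, -3, -2, -1, 2; Σd² = 34
ρ = 1 − 6Σd² / [n(n²−1)] = 1 − 6×34 / (5×24) = 1 − 204/120 ≈ -0.7000

-0.7000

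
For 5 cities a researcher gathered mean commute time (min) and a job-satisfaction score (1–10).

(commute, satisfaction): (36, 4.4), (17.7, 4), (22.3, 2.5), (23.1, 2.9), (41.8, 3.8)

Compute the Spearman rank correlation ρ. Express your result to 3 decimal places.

0.200

Rank commute: 4, 1, 2, 3, 5
Rank satisfaction: 5, 4, 1, 2, 3
d = rank(commute) − rank(satisfaction): -1, -3, 1, 1, 2; Σd² = 16
ρ = 1 − 6Σd² / [n(n²−1)] = 1 − 6×16 / (5×24) = 1 − 96/120 ≈ 0.200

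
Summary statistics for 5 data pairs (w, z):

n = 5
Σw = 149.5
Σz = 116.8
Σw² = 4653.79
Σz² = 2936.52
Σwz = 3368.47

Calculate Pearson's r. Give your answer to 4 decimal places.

-0.6334

r = (nΣwz − ΣwΣz) / √[(nΣw² − (Σw)²)(nΣz² − (Σz)²)]
Numerator: 5×3368.47 − 149.5×116.8 = -619.25
Denominator: √[(23268.95 − 22350.25)(14682.6 − 13642.24)] = √[918.7 × 1040.36] = 977.6394
r = -619.25 / 977.6394 ≈ -0.6334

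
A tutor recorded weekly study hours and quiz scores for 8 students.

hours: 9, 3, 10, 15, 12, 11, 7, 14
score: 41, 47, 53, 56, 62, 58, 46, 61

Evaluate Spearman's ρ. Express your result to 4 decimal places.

Rank hours: 3, 1, 4, 8, 6, 5, 2, 7
Rank score: 1, 3, 4, 5, 8, 6, 2, 7
d = rank(hours) − rank(score): 2, -2, 0, 3, -2, -1, 0, 0; Σd² = 22
ρ = 1 − 6Σd² / [n(n²−1)] = 1 − 6×22 / (8×63) = 1 − 132/504 ≈ 0.7381

0.7381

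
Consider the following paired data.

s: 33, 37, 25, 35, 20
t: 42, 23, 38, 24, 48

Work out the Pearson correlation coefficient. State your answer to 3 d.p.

n = 5, Σs = 150, Σt = 175, Σs² = 4708, Σt² = 6617, Σst = 4987
nΣst − ΣsΣt = 24935 − 26250 = -1315
nΣs² − (Σs)² = 23540 − 22500 = 1040; nΣt² − (Σt)² = 33085 − 30625 = 2460
r = -1315 / √(1040 × 2460) = -1315 / 1599.4999 ≈ -0.822

-0.822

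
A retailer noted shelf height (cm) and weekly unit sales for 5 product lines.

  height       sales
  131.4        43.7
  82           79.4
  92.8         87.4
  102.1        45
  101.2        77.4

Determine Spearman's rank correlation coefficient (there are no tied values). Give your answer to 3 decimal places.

Rank height: 5, 1, 2, 4, 3
Rank sales: 1, 4, 5, 2, 3
d = rank(height) − rank(sales): 4, -3, -3, 2, 0; Σd² = 38
ρ = 1 − 6Σd² / [n(n²−1)] = 1 − 6×38 / (5×24) = 1 − 228/120 ≈ -0.900

-0.900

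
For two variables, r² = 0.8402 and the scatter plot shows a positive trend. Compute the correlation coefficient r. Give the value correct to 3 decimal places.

|r| = √0.8402 = 0.917
The association is positive, so r = 0.917.

0.917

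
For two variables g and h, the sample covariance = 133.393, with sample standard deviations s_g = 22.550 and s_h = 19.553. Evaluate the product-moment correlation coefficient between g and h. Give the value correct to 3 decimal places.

0.303

r = Cov(g,h) / (s_g · s_h) = 133.393 / (22.550 × 19.553)
  = 133.393 / 440.9202 ≈ 0.303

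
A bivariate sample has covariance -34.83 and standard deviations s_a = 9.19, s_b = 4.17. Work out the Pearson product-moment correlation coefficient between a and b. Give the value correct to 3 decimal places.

-0.909

r = Cov(a,b) / (s_a · s_b) = -34.83 / (9.19 × 4.17)
  = -34.83 / 38.3223 ≈ -0.909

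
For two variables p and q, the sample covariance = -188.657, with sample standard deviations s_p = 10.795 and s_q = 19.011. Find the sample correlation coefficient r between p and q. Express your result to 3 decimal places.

-0.919

r = Cov(p,q) / (s_p · s_q) = -188.657 / (10.795 × 19.011)
  = -188.657 / 205.2237 ≈ -0.919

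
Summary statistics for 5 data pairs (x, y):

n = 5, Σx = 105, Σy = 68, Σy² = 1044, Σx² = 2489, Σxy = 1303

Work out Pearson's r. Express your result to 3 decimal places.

r = (nΣxy − ΣxΣy) / √[(nΣx² − (Σx)²)(nΣy² − (Σy)²)]
Numerator: 5×1303 − 105×68 = -625
Denominator: √[(12445 − 11025)(5220 − 4624)] = √[1420 × 596] = 919.9565
r = -625 / 919.9565 ≈ -0.679

-0.679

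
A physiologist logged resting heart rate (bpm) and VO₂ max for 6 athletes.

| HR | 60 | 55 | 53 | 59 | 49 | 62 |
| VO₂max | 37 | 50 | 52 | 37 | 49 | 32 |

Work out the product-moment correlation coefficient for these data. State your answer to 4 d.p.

-0.8876

n = 6, Σx = 338, Σy = 257, Σx² = 19160, Σy² = 11367, Σxy = 14294
nΣxy − ΣxΣy = 85764 − 86866 = -1102
nΣx² − (Σx)² = 114960 − 114244 = 716; nΣy² − (Σy)² = 68202 − 66049 = 2153
r = -1102 / √(716 × 2153) = -1102 / 1241.5909 ≈ -0.8876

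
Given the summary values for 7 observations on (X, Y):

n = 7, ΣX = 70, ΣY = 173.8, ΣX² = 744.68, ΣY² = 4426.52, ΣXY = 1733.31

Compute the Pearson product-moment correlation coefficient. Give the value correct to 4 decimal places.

-0.0665

r = (nΣXY − ΣXΣY) / √[(nΣX² − (ΣX)²)(nΣY² − (ΣY)²)]
Numerator: 7×1733.31 − 70×173.8 = -32.83
Denominator: √[(5212.76 − 4900)(30985.64 − 30206.44)] = √[312.76 × 779.2] = 493.6624
r = -32.83 / 493.6624 ≈ -0.0665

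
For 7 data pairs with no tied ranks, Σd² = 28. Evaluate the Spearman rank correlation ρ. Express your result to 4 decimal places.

0.5000

ρ = 1 − 6Σd² / [n(n²−1)] = 1 − 6×28 / (7×48)
  = 1 − 168/336 = 1 − 0.50000 ≈ 0.5000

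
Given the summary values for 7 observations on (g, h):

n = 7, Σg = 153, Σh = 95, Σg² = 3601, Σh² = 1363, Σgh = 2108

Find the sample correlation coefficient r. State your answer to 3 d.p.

r = (nΣgh − ΣgΣh) / √[(nΣg² − (Σg)²)(nΣh² − (Σh)²)]
Numerator: 7×2108 − 153×95 = 221
Denominator: √[(25207 − 23409)(9541 − 9025)] = √[1798 × 516] = 963.2071
r = 221 / 963.2071 ≈ 0.229

0.229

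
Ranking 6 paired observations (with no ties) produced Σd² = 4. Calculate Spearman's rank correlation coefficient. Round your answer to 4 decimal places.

0.8857

ρ = 1 − 6Σd² / [n(n²−1)] = 1 − 6×4 / (6×35)
  = 1 − 24/210 = 1 − 0.11429 ≈ 0.8857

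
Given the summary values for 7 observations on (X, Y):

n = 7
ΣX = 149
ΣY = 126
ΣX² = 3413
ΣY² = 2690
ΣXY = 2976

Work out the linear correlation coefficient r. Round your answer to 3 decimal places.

0.921

r = (nΣXY − ΣXΣY) / √[(nΣX² − (ΣX)²)(nΣY² − (ΣY)²)]
Numerator: 7×2976 − 149×126 = 2058
Denominator: √[(23891 − 22201)(18830 − 15876)] = √[1690 × 2954] = 2234.3366
r = 2058 / 2234.3366 ≈ 0.921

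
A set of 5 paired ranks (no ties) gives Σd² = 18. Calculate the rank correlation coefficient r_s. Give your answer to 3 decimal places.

0.100

ρ = 1 − 6Σd² / [n(n²−1)] = 1 − 6×18 / (5×24)
  = 1 − 108/120 = 1 − 0.9000 ≈ 0.100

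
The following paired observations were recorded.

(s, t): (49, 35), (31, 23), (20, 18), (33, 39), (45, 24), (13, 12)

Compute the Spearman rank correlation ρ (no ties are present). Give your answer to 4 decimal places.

0.8286

Rank s: 6, 3, 2, 4, 5, 1
Rank t: 5, 3, 2, 6, 4, 1
d = rank(s) − rank(t): 1, 0, 0, -2, 1, 0; Σd² = 6
ρ = 1 − 6Σd² / [n(n²−1)] = 1 − 6×6 / (6×35) = 1 − 36/210 ≈ 0.8286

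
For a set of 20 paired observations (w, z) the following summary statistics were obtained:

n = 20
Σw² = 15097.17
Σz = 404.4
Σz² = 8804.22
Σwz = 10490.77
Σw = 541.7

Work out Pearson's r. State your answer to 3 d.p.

r = (nΣwz − ΣwΣz) / √[(nΣw² − (Σw)²)(nΣz² − (Σz)²)]
Numerator: 20×10490.77 − 541.7×404.4 = -9248.08
Denominator: √[(301943.4 − 293438.89)(176084.4 − 163539.36)] = √[8504.51 × 12545.04] = 10329.0570
r = -9248.08 / 10329.0570 ≈ -0.895

-0.895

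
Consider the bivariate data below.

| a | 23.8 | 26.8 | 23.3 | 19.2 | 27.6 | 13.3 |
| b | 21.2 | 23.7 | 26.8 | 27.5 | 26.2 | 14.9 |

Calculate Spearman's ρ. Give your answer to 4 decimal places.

Rank a: 4, 5, 3, 2, 6, 1
Rank b: 2, 3, 5, 6, 4, 1
d = rank(a) − rank(b): 2, 2, -2, -4, 2, 0; Σd² = 32
ρ = 1 − 6Σd² / [n(n²−1)] = 1 − 6×32 / (6×35) = 1 − 192/210 ≈ 0.0857

0.0857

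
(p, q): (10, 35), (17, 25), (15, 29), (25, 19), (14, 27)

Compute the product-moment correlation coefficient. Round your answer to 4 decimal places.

-0.9595

n = 5, Σp = 81, Σq = 135, Σp² = 1435, Σq² = 3781, Σpq = 2063
nΣpq − ΣpΣq = 10315 − 10935 = -620
nΣp² − (Σp)² = 7175 − 6561 = 614; nΣq² − (Σq)² = 18905 − 18225 = 680
r = -620 / √(614 × 680) = -620 / 646.1579 ≈ -0.9595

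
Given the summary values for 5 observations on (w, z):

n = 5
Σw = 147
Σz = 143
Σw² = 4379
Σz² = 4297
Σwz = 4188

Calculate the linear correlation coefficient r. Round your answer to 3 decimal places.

-0.149

r = (nΣwz − ΣwΣz) / √[(nΣw² − (Σw)²)(nΣz² − (Σz)²)]
Numerator: 5×4188 − 147×143 = -81
Denominator: √[(21895 − 21609)(21485 − 20449)] = √[286 × 1036] = 544.3308
r = -81 / 544.3308 ≈ -0.149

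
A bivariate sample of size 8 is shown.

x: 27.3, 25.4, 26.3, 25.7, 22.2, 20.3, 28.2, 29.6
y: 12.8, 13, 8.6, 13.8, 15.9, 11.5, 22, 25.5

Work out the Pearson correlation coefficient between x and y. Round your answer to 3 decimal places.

0.559

n = 8, Σx = 205, Σy = 123.1, Σx² = 5318.96, Σy² = 2116.55, Σxy = 3222.11
nΣxy − ΣxΣy = 25776.88 − 25235.5 = 541.38
nΣx² − (Σx)² = 42551.68 − 42025 = 526.68; nΣy² − (Σy)² = 16932.4 − 15153.61 = 1778.79
r = 541.38 / √(526.68 × 1778.79) = 541.38 / 967.9117 ≈ 0.559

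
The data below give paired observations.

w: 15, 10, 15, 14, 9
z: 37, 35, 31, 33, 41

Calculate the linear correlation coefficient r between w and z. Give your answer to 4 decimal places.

n = 5, Σw = 63, Σz = 177, Σw² = 827, Σz² = 6325, Σwz = 2201
nΣwz − ΣwΣz = 11005 − 11151 = -146
nΣw² − (Σw)² = 4135 − 3969 = 166; nΣz² − (Σz)² = 31625 − 31329 = 296
r = -146 / √(166 × 296) = -146 / 221.6664 ≈ -0.6586

-0.6586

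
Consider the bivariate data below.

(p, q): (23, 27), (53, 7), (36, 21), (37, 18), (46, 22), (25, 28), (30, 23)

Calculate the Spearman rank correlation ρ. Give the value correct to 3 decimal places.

Rank p: 1, 7, 4, 5, 6, 2, 3
Rank q: 6, 1, 3, 2, 4, 7, 5
d = rank(p) − rank(q): -5, 6, 1, 3, 2, -5, -2; Σd² = 104
ρ = 1 − 6Σd² / [n(n²−1)] = 1 − 6×104 / (7×48) = 1 − 624/336 ≈ -0.857

-0.857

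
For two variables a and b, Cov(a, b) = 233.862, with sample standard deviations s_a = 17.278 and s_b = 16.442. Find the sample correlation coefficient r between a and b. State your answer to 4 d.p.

0.8232

r = Cov(a,b) / (s_a · s_b) = 233.862 / (17.278 × 16.442)
  = 233.862 / 284.0849 ≈ 0.8232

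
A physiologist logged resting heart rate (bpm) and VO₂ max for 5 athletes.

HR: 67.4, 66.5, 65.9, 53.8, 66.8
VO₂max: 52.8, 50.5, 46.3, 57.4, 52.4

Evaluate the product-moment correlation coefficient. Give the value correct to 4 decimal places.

-0.7087

n = 5, Σx = 320.4, Σy = 259.4, Σx² = 20664.5, Σy² = 13522.3, Σxy = 16556.58
nΣxy − ΣxΣy = 82782.9 − 83111.76 = -328.86
nΣx² − (Σx)² = 103322.5 − 102656.16 = 666.34; nΣy² − (Σy)² = 67611.5 − 67288.36 = 323.14
r = -328.86 / √(666.34 × 323.14) = -328.86 / 464.0271 ≈ -0.7087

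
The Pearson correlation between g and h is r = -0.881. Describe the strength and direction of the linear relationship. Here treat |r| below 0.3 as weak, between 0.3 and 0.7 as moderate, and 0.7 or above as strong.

r = -0.881 < 0 so the relationship is negative.
|r| = 0.881, which falls in the strong range.

strong negative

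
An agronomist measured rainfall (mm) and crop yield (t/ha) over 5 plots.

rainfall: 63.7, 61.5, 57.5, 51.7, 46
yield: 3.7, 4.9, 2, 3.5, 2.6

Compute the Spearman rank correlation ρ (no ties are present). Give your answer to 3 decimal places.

0.600

Rank rainfall: 5, 4, 3, 2, 1
Rank yield: 4, 5, 1, 3, 2
d = rank(rainfall) − rank(yield): 1, -1, 2, -1, -1; Σd² = 8
ρ = 1 − 6Σd² / [n(n²−1)] = 1 − 6×8 / (5×24) = 1 − 48/120 ≈ 0.600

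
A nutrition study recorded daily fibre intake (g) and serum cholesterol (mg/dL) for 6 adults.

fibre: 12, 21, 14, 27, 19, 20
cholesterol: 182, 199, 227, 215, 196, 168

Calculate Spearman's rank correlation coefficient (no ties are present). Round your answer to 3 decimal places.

Rank fibre: 1, 5, 2, 6, 3, 4
Rank cholesterol: 2, 4, 6, 5, 3, 1
d = rank(fibre) − rank(cholesterol): -1, 1, -4, 1, 0, 3; Σd² = 28
ρ = 1 − 6Σd² / [n(n²−1)] = 1 − 6×28 / (6×35) = 1 − 168/210 ≈ 0.200

0.200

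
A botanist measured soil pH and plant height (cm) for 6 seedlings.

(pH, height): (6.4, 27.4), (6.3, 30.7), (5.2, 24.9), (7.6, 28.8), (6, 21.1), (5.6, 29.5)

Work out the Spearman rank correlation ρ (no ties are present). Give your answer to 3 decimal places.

0.257

Rank pH: 5, 4, 1, 6, 3, 2
Rank height: 3, 6, 2, 4, 1, 5
d = rank(pH) − rank(height): 2, -2, -1, 2, 2, -3; Σd² = 26
ρ = 1 − 6Σd² / [n(n²−1)] = 1 − 6×26 / (6×35) = 1 − 156/210 ≈ 0.257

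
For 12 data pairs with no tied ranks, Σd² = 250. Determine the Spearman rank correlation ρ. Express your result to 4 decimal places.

0.1259

ρ = 1 − 6Σd² / [n(n²−1)] = 1 − 6×250 / (12×143)
  = 1 − 1500/1716 = 1 − 0.87413 ≈ 0.1259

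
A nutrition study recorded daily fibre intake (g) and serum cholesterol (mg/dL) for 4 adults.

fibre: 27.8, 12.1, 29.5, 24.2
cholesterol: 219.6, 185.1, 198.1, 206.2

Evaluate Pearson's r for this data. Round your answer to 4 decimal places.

n = 4, Σx = 93.6, Σy = 809, Σx² = 2375.14, Σy² = 164248.22, Σxy = 19178.58
nΣxy − ΣxΣy = 76714.32 − 75722.4 = 991.92
nΣx² − (Σx)² = 9500.56 − 8760.96 = 739.6; nΣy² − (Σy)² = 656992.88 − 654481 = 2511.88
r = 991.92 / √(739.6 × 2511.88) = 991.92 / 1363.0064 ≈ 0.7277

0.7277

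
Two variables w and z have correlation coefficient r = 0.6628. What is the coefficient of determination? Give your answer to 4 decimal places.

r² = (0.6628)² = 0.4393

0.4393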